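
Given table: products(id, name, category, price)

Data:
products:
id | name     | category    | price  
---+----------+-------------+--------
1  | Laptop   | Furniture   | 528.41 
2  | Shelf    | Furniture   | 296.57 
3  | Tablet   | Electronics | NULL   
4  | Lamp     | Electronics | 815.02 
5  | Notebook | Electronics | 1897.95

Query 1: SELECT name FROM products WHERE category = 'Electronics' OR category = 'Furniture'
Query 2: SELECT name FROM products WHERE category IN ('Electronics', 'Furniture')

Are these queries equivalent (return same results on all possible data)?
Yes, equivalent

Both queries return: [('Lamp',), ('Laptop',), ('Notebook',), ('Shelf',), ('Tablet',)]

Reason: OR vs IN are equivalent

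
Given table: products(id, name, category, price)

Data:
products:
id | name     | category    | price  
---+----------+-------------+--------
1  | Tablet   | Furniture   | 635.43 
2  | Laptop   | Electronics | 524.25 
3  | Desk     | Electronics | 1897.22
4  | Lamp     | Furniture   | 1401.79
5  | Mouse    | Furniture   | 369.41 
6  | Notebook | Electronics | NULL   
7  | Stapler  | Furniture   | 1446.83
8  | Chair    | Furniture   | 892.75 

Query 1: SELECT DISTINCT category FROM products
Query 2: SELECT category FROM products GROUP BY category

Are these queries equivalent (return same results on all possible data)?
Yes, equivalent

Both queries return: [('Electronics',), ('Furniture',)]

Reason: Both get unique categorys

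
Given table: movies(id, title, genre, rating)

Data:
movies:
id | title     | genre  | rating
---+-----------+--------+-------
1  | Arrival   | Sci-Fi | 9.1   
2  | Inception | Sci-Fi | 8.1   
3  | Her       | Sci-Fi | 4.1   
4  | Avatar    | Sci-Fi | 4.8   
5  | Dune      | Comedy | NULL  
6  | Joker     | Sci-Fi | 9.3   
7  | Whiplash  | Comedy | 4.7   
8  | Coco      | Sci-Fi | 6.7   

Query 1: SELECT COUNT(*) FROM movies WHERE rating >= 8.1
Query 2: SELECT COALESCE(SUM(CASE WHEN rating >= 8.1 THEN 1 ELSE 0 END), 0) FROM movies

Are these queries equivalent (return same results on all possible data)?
Yes, equivalent

Both queries return: [(3,)]

Reason: COUNT with WHERE vs conditional SUM (COALESCE handles empty-table NULL)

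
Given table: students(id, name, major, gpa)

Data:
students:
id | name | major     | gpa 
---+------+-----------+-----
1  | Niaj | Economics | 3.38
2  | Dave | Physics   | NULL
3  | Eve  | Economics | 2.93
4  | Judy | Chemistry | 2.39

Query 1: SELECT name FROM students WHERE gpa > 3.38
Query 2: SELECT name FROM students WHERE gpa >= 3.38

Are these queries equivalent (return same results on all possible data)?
No, not equivalent

Query 1 returns: []
Query 2 returns: [('Niaj',)]

Reason: > vs >= gives different results when gpa = 3.38 exists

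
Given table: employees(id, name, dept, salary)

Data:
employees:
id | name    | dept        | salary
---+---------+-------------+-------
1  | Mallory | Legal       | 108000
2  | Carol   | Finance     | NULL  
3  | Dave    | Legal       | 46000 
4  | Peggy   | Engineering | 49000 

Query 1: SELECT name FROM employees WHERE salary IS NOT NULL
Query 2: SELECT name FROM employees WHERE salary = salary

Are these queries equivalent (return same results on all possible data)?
Yes, equivalent

Both queries return: [('Dave',), ('Mallory',), ('Peggy',)]

Reason: IS NOT NULL vs self-equality (both exclude NULLs)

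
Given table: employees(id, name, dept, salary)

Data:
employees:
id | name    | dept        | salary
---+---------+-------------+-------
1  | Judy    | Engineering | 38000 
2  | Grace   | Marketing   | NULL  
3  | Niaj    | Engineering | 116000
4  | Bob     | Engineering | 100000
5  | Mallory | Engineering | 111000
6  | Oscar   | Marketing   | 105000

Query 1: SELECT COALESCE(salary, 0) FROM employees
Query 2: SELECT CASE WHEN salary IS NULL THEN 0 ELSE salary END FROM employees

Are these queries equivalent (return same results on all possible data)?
Yes, equivalent

Both queries return: [(0,), (38000,), (100000,), (105000,), (111000,), (116000,)]

Reason: COALESCE vs CASE for NULL handling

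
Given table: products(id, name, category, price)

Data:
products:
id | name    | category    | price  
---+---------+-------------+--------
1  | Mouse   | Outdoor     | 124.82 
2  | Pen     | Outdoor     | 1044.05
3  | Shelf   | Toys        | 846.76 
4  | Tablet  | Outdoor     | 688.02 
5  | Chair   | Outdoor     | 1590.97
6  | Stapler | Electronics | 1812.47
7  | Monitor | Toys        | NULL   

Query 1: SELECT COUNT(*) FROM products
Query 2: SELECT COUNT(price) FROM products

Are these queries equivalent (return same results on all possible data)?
No, not equivalent

Query 1 returns: [(7,)]
Query 2 returns: [(6,)]

Reason: COUNT(*) includes NULLs, COUNT(column) excludes them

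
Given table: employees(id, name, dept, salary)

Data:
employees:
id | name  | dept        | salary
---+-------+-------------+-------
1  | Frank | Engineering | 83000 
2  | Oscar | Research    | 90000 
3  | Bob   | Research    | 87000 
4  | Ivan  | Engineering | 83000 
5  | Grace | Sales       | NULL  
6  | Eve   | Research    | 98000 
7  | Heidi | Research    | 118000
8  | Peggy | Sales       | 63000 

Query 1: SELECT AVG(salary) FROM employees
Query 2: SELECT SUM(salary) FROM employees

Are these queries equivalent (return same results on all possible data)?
No, not equivalent

Query 1 returns: [(88857.14285714286,)]
Query 2 returns: [(622000,)]

Reason: AVG vs SUM give different aggregate values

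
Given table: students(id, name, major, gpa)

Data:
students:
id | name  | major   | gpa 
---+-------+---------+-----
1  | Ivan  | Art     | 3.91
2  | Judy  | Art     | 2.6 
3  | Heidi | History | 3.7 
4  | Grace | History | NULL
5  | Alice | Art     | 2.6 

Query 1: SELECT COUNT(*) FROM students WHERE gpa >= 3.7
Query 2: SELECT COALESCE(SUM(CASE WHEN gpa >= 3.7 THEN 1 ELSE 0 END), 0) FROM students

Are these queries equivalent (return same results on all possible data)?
Yes, equivalent

Both queries return: [(2,)]

Reason: COUNT with WHERE vs conditional SUM (COALESCE handles empty-table NULL)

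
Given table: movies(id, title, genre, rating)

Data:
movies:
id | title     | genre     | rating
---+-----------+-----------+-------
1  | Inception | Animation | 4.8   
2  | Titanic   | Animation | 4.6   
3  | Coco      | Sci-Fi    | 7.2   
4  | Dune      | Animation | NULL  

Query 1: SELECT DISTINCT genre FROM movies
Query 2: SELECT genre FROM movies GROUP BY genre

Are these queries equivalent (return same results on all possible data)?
Yes, equivalent

Both queries return: [('Animation',), ('Sci-Fi',)]

Reason: Both get unique genres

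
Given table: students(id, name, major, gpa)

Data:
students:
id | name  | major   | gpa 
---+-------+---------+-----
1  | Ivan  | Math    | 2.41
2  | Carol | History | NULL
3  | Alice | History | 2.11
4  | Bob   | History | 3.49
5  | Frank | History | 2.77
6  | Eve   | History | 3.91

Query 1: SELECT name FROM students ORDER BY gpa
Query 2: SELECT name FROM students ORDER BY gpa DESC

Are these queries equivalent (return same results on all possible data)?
No, not equivalent

Query 1 returns: [('Carol',), ('Alice',), ('Ivan',), ('Frank',), ('Bob',), ('Eve',)]
Query 2 returns: [('Eve',), ('Bob',), ('Frank',), ('Ivan',), ('Alice',), ('Carol',)]

Reason: ASC vs DESC gives opposite ordering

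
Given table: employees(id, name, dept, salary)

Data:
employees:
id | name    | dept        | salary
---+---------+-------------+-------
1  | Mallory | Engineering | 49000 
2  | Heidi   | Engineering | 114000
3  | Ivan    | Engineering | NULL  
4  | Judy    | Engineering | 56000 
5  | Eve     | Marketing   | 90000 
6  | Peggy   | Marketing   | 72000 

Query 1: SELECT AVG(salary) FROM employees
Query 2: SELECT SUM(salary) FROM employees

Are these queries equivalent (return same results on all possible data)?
No, not equivalent

Query 1 returns: [(76200.0,)]
Query 2 returns: [(381000,)]

Reason: AVG vs SUM give different aggregate values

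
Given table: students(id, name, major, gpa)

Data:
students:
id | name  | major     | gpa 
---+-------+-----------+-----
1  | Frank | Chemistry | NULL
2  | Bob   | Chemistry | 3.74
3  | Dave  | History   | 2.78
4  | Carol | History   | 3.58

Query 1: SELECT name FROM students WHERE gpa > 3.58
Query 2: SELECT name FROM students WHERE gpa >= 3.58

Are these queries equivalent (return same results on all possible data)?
No, not equivalent

Query 1 returns: [('Bob',)]
Query 2 returns: [('Bob',), ('Carol',)]

Reason: > vs >= gives different results when gpa = 3.58 exists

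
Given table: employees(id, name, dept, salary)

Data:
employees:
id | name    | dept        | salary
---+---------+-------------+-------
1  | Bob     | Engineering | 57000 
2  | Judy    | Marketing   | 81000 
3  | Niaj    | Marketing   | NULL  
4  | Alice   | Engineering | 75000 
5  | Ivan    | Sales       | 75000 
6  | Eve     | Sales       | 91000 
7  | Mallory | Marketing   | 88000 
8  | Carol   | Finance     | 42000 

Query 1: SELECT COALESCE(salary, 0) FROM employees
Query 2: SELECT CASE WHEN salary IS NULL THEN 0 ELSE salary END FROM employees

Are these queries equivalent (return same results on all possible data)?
Yes, equivalent

Both queries return: [(0,), (42000,), (57000,), (75000,), (75000,), (81000,), (88000,), (91000,)]

Reason: COALESCE vs CASE for NULL handling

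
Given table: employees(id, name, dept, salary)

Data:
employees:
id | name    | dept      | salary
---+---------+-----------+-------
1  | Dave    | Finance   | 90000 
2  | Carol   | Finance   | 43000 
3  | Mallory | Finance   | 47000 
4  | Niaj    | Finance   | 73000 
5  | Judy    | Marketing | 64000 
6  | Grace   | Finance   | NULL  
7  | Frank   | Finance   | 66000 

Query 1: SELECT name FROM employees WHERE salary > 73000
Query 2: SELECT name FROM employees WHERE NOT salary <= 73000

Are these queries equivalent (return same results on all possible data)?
Yes, equivalent

Both queries return: [('Dave',)]

Reason: Both filter salary > 73000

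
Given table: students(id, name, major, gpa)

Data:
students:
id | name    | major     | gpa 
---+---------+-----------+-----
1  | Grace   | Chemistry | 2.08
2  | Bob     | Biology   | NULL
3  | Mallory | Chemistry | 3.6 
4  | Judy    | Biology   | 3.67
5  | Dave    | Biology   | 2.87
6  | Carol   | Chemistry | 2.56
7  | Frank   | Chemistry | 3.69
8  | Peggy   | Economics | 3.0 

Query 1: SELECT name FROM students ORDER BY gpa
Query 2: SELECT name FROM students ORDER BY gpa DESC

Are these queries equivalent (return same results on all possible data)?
No, not equivalent

Query 1 returns: [('Bob',), ('Grace',), ('Carol',), ('Dave',), ('Peggy',), ('Mallory',), ('Judy',), ('Frank',)]
Query 2 returns: [('Frank',), ('Judy',), ('Mallory',), ('Peggy',), ('Dave',), ('Carol',), ('Grace',), ('Bob',)]

Reason: ASC vs DESC gives opposite ordering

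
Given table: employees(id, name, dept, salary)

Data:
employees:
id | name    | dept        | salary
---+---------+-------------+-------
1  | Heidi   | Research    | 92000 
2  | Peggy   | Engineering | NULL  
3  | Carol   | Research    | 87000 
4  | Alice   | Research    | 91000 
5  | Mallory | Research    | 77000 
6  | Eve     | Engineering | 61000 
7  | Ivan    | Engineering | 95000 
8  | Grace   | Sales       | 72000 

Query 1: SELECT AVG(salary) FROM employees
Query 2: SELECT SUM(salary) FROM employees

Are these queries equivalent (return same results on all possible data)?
No, not equivalent

Query 1 returns: [(82142.85714285714,)]
Query 2 returns: [(575000,)]

Reason: AVG vs SUM give different aggregate values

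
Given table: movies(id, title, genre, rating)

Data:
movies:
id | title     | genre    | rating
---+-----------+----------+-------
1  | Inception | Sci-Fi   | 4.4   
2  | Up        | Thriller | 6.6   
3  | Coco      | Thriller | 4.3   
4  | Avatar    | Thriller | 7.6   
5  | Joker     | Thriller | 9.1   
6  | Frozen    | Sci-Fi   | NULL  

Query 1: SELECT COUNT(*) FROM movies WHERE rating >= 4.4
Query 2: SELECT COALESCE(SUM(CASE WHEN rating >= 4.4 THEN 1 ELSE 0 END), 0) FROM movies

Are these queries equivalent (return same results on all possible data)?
Yes, equivalent

Both queries return: [(4,)]

Reason: COUNT with WHERE vs conditional SUM (COALESCE handles empty-table NULL)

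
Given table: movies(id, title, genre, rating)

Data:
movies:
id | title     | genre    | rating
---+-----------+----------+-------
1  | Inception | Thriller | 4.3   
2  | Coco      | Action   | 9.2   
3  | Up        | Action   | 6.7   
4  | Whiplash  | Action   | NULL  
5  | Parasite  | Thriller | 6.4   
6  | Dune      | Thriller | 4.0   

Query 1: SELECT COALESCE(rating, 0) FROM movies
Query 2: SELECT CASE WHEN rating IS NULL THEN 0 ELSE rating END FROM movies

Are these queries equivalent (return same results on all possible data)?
Yes, equivalent

Both queries return: [(0,), (4.0,), (4.3,), (6.4,), (6.7,), (9.2,)]

Reason: COALESCE vs CASE for NULL handling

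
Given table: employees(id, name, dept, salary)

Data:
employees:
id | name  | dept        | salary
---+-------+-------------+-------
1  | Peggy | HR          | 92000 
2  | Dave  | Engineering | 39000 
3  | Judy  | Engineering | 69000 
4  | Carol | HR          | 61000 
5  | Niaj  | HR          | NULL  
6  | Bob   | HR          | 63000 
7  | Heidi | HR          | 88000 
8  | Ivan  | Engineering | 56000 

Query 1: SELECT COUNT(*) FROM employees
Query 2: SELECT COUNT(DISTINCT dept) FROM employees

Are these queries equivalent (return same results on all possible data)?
No, not equivalent

Query 1 returns: [(8,)]
Query 2 returns: [(2,)]

Reason: COUNT(*) counts rows, COUNT(DISTINCT dept) counts unique depts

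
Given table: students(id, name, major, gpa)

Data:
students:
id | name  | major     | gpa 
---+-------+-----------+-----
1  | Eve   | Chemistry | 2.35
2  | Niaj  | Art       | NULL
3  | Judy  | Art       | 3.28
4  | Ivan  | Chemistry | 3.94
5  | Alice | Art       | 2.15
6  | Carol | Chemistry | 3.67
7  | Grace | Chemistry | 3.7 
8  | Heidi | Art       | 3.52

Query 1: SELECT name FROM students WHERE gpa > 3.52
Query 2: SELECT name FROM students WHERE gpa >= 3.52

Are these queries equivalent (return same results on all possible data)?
No, not equivalent

Query 1 returns: [('Ivan',), ('Carol',), ('Grace',)]
Query 2 returns: [('Ivan',), ('Carol',), ('Grace',), ('Heidi',)]

Reason: > vs >= gives different results when gpa = 3.52 exists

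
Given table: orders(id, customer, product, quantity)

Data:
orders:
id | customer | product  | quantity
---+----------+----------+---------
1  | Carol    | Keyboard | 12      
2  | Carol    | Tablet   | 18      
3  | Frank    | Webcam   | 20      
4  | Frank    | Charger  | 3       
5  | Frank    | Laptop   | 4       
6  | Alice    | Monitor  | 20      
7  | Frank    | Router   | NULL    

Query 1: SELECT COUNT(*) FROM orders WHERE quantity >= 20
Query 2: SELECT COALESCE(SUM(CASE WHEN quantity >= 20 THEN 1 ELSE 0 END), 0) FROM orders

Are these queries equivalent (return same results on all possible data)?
Yes, equivalent

Both queries return: [(2,)]

Reason: COUNT with WHERE vs conditional SUM (COALESCE handles empty-table NULL)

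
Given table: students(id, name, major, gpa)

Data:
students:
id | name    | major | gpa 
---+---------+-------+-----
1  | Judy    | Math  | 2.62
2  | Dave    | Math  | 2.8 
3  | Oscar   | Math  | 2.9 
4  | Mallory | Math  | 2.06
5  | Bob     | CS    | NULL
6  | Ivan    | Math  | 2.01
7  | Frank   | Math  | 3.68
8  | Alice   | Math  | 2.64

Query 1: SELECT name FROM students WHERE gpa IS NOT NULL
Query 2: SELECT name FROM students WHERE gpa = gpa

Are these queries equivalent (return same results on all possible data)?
Yes, equivalent

Both queries return: [('Alice',), ('Dave',), ('Frank',), ('Ivan',), ('Judy',), ('Mallory',), ('Oscar',)]

Reason: IS NOT NULL vs self-equality (both exclude NULLs)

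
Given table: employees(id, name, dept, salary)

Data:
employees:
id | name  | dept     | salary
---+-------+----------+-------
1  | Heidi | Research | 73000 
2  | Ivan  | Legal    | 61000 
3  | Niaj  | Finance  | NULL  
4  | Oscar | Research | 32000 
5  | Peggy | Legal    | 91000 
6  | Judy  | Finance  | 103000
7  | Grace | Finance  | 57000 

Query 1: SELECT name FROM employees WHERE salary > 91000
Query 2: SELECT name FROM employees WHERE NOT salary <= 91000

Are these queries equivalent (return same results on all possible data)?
Yes, equivalent

Both queries return: [('Judy',)]

Reason: Both filter salary > 91000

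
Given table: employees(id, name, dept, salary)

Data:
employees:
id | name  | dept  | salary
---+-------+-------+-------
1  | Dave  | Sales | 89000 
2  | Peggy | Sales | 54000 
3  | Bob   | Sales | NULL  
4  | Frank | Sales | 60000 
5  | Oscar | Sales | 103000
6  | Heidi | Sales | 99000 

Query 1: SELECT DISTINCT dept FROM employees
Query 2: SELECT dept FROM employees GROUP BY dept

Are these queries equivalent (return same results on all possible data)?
Yes, equivalent

Both queries return: [('Sales',)]

Reason: Both get unique depts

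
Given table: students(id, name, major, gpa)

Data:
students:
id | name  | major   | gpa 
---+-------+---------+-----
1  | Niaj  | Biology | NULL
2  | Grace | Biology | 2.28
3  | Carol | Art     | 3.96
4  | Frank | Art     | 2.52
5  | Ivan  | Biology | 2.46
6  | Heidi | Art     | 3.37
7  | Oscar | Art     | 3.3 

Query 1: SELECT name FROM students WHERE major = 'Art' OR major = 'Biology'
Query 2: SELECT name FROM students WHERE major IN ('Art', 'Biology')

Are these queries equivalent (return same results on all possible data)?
Yes, equivalent

Both queries return: [('Carol',), ('Frank',), ('Grace',), ('Heidi',), ('Ivan',), ('Niaj',), ('Oscar',)]

Reason: OR vs IN are equivalent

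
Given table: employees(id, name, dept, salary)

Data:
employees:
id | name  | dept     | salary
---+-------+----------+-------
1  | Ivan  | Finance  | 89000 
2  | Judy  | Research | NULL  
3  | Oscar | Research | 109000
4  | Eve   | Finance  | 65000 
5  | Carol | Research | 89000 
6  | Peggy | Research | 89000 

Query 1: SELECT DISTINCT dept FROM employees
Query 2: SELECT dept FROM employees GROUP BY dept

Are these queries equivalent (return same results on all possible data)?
Yes, equivalent

Both queries return: [('Finance',), ('Research',)]

Reason: Both get unique depts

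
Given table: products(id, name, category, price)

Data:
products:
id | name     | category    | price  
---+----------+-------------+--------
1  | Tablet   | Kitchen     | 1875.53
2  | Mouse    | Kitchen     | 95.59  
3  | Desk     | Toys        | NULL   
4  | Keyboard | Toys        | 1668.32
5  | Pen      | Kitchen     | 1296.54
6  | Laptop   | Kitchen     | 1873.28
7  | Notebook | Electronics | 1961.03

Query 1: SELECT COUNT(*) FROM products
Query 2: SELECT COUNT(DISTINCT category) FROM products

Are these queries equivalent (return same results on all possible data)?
No, not equivalent

Query 1 returns: [(7,)]
Query 2 returns: [(3,)]

Reason: COUNT(*) counts rows, COUNT(DISTINCT category) counts unique categorys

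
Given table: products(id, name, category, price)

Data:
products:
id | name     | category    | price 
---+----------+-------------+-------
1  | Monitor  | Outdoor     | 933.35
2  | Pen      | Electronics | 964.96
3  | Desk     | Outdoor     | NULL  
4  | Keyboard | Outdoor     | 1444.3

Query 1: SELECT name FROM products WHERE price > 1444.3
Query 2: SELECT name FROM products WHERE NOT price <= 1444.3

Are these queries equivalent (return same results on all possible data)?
Yes, equivalent

Both queries return: []

Reason: Both filter price > 1444.3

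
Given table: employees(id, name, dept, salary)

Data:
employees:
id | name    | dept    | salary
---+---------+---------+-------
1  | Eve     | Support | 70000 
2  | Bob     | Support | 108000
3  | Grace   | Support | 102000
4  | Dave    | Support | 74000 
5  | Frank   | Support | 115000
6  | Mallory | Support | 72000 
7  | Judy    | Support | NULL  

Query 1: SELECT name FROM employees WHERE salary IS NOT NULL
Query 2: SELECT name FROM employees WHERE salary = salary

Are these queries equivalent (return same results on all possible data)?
Yes, equivalent

Both queries return: [('Bob',), ('Dave',), ('Eve',), ('Frank',), ('Grace',), ('Mallory',)]

Reason: IS NOT NULL vs self-equality (both exclude NULLs)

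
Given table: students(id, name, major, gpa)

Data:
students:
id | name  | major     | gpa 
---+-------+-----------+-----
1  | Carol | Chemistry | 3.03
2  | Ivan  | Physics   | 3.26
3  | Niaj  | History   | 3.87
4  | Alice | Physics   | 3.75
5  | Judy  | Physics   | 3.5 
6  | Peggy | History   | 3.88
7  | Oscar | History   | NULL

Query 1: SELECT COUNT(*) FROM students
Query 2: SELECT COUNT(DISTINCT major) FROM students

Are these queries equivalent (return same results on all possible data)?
No, not equivalent

Query 1 returns: [(7,)]
Query 2 returns: [(3,)]

Reason: COUNT(*) counts rows, COUNT(DISTINCT major) counts unique majors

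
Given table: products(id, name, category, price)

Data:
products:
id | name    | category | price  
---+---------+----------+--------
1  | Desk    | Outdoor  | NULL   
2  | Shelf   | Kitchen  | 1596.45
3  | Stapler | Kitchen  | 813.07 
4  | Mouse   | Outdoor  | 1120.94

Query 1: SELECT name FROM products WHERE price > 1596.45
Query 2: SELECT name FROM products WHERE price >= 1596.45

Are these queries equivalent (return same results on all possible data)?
No, not equivalent

Query 1 returns: []
Query 2 returns: [('Shelf',)]

Reason: > vs >= gives different results when price = 1596.45 exists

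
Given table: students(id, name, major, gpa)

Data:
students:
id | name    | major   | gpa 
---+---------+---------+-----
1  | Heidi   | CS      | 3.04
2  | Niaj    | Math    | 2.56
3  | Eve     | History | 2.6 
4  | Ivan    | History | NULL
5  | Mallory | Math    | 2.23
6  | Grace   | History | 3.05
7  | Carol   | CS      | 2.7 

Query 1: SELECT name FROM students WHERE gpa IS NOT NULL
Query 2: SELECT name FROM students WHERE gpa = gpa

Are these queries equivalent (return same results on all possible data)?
Yes, equivalent

Both queries return: [('Carol',), ('Eve',), ('Grace',), ('Heidi',), ('Mallory',), ('Niaj',)]

Reason: IS NOT NULL vs self-equality (both exclude NULLs)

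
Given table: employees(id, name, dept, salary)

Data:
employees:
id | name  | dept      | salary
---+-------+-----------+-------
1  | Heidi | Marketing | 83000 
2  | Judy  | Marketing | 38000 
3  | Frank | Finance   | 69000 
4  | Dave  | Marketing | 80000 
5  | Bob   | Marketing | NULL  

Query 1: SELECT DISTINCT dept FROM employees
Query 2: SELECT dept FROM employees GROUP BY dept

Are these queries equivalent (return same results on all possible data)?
Yes, equivalent

Both queries return: [('Finance',), ('Marketing',)]

Reason: Both get unique depts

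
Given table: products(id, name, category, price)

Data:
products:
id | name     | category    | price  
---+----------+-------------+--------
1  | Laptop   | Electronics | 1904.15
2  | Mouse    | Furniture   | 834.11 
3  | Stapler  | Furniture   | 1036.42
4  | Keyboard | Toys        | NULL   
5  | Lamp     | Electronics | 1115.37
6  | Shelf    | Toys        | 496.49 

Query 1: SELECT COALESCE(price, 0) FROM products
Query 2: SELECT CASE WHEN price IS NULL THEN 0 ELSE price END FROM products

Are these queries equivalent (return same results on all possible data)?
Yes, equivalent

Both queries return: [(0,), (496.49,), (834.11,), (1036.42,), (1115.37,), (1904.15,)]

Reason: COALESCE vs CASE for NULL handling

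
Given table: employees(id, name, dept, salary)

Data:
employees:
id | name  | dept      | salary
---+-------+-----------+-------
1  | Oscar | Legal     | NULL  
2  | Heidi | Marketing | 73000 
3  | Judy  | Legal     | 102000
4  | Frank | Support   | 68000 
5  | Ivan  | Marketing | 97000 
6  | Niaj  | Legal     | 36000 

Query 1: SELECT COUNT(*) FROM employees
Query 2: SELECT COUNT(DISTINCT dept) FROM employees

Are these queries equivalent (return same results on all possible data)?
No, not equivalent

Query 1 returns: [(6,)]
Query 2 returns: [(3,)]

Reason: COUNT(*) counts rows, COUNT(DISTINCT dept) counts unique depts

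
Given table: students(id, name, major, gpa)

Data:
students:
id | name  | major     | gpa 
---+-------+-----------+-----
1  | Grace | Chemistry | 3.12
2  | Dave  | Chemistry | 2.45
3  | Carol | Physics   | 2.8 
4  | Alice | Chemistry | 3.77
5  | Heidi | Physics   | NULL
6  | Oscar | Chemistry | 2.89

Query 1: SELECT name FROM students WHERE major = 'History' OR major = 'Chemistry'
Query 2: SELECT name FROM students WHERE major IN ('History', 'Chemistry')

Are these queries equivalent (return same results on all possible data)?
Yes, equivalent

Both queries return: [('Alice',), ('Dave',), ('Grace',), ('Oscar',)]

Reason: OR vs IN are equivalent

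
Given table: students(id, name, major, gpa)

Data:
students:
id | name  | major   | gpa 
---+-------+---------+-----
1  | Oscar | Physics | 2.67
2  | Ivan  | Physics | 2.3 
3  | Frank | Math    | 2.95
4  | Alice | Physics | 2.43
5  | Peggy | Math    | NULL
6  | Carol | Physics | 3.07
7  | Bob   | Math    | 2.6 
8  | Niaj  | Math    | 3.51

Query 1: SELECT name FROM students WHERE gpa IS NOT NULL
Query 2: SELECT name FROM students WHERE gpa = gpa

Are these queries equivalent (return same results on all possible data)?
Yes, equivalent

Both queries return: [('Alice',), ('Bob',), ('Carol',), ('Frank',), ('Ivan',), ('Niaj',), ('Oscar',)]

Reason: IS NOT NULL vs self-equality (both exclude NULLs)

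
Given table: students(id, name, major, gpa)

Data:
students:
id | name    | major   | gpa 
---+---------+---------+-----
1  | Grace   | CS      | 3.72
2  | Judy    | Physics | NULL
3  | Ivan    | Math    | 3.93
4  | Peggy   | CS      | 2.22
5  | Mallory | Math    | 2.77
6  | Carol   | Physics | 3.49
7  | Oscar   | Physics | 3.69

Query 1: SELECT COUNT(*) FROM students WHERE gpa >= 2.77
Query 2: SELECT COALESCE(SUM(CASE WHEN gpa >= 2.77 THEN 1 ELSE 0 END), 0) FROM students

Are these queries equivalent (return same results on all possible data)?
Yes, equivalent

Both queries return: [(5,)]

Reason: COUNT with WHERE vs conditional SUM (COALESCE handles empty-table NULL)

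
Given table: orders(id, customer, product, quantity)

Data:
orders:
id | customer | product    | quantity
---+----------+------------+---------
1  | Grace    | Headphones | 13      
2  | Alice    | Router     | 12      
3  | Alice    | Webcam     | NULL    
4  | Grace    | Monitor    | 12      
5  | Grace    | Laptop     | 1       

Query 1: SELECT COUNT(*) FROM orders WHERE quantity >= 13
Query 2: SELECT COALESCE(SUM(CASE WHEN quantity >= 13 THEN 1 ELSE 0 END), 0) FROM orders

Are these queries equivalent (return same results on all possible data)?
Yes, equivalent

Both queries return: [(1,)]

Reason: COUNT with WHERE vs conditional SUM (COALESCE handles empty-table NULL)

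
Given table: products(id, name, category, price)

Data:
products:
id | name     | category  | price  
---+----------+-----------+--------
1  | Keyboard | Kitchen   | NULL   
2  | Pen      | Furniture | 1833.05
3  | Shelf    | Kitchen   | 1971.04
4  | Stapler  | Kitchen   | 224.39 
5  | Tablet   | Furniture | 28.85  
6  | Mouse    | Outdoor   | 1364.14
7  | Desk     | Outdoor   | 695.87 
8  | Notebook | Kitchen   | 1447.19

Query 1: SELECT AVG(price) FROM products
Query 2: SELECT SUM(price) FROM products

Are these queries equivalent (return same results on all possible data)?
No, not equivalent

Query 1 returns: [(1080.6471428571429,)]
Query 2 returns: [(7564.53,)]

Reason: AVG vs SUM give different aggregate values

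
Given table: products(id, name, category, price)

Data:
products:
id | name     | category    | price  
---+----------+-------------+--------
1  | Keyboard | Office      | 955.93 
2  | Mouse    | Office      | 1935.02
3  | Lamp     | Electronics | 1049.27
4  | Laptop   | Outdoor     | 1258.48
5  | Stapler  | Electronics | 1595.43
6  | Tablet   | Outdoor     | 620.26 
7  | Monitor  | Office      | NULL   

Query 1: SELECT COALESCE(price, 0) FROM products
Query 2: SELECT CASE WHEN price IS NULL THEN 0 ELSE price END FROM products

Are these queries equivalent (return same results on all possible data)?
Yes, equivalent

Both queries return: [(0,), (620.26,), (955.93,), (1049.27,), (1258.48,), (1595.43,), (1935.02,)]

Reason: COALESCE vs CASE for NULL handling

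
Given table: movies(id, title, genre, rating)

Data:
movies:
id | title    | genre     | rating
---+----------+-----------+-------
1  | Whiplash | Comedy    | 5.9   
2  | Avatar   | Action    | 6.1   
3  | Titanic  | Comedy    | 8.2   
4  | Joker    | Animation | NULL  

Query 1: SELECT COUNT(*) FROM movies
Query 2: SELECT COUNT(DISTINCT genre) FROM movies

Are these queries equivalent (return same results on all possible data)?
No, not equivalent

Query 1 returns: [(4,)]
Query 2 returns: [(3,)]

Reason: COUNT(*) counts rows, COUNT(DISTINCT genre) counts unique genres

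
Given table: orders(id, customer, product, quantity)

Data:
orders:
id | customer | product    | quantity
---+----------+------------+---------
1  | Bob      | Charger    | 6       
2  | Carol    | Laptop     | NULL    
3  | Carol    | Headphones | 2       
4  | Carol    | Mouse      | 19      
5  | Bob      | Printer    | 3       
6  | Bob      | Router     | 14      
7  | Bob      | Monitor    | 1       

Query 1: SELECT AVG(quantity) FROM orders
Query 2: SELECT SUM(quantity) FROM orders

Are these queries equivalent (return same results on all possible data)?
No, not equivalent

Query 1 returns: [(7.5,)]
Query 2 returns: [(45,)]

Reason: AVG vs SUM give different aggregate values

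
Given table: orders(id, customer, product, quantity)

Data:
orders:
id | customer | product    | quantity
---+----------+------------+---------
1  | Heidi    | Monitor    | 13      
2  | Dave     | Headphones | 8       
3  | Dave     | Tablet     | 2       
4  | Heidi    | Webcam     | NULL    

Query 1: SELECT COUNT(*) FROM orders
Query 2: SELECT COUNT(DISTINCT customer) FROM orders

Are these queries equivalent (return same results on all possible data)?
No, not equivalent

Query 1 returns: [(4,)]
Query 2 returns: [(2,)]

Reason: COUNT(*) counts rows, COUNT(DISTINCT customer) counts unique customers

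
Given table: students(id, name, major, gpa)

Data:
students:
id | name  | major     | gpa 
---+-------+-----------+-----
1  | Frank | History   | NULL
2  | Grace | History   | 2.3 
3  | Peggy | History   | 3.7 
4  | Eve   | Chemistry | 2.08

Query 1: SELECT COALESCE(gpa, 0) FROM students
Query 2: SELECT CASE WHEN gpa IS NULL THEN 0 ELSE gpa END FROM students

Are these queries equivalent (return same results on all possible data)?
Yes, equivalent

Both queries return: [(0,), (2.08,), (2.3,), (3.7,)]

Reason: COALESCE vs CASE for NULL handling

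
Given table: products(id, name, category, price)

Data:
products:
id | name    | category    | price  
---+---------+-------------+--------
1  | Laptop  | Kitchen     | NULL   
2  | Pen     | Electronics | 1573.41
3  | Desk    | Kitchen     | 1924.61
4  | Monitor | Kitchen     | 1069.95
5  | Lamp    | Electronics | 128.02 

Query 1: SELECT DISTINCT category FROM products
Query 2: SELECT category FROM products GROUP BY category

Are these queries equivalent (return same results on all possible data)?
Yes, equivalent

Both queries return: [('Electronics',), ('Kitchen',)]

Reason: Both get unique categorys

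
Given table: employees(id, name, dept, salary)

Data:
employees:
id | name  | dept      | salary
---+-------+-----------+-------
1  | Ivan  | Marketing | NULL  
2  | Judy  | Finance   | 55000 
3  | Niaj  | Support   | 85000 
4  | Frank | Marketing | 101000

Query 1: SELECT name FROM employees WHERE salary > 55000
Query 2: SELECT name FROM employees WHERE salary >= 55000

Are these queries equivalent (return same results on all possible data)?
No, not equivalent

Query 1 returns: [('Niaj',), ('Frank',)]
Query 2 returns: [('Judy',), ('Niaj',), ('Frank',)]

Reason: > vs >= gives different results when salary = 55000 exists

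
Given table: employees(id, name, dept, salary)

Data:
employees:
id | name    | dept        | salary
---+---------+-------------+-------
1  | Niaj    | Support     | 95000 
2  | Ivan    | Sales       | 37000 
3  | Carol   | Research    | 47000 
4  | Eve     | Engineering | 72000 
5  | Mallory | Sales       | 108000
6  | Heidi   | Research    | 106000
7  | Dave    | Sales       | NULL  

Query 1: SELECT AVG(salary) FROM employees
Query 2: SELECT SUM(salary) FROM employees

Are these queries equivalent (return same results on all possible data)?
No, not equivalent

Query 1 returns: [(77500.0,)]
Query 2 returns: [(465000,)]

Reason: AVG vs SUM give different aggregate values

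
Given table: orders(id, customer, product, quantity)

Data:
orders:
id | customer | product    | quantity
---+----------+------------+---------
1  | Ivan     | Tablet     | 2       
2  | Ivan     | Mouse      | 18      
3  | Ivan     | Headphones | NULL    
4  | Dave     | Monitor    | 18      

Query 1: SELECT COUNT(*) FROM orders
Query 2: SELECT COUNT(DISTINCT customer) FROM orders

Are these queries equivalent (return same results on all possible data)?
No, not equivalent

Query 1 returns: [(4,)]
Query 2 returns: [(2,)]

Reason: COUNT(*) counts rows, COUNT(DISTINCT customer) counts unique customers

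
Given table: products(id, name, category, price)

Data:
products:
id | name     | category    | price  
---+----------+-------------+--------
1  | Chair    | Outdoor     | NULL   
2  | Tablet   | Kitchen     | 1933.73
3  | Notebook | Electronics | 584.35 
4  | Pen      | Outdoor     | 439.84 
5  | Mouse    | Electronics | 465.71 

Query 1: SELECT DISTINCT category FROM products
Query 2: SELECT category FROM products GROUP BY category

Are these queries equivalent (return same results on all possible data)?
Yes, equivalent

Both queries return: [('Electronics',), ('Kitchen',), ('Outdoor',)]

Reason: Both get unique categorys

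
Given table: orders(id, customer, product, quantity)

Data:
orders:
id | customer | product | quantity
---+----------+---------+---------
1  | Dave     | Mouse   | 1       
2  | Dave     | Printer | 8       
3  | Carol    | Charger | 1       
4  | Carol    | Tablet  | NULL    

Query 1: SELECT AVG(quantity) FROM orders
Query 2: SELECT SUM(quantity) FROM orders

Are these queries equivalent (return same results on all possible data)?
No, not equivalent

Query 1 returns: [(3.3333333333333335,)]
Query 2 returns: [(10,)]

Reason: AVG vs SUM give different aggregate values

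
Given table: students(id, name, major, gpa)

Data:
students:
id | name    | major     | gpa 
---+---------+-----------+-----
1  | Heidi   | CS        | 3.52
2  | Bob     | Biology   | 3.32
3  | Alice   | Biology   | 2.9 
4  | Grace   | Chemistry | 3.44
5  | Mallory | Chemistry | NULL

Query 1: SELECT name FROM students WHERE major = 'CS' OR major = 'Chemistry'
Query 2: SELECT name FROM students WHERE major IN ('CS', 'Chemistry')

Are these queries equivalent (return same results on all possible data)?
Yes, equivalent

Both queries return: [('Grace',), ('Heidi',), ('Mallory',)]

Reason: OR vs IN are equivalent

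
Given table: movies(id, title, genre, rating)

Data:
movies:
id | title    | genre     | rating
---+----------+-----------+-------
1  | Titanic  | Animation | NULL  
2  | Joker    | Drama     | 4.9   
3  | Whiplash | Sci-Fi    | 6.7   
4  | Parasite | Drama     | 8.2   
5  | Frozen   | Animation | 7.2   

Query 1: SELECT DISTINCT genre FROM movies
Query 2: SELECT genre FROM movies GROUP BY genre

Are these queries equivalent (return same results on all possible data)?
Yes, equivalent

Both queries return: [('Animation',), ('Drama',), ('Sci-Fi',)]

Reason: Both get unique genres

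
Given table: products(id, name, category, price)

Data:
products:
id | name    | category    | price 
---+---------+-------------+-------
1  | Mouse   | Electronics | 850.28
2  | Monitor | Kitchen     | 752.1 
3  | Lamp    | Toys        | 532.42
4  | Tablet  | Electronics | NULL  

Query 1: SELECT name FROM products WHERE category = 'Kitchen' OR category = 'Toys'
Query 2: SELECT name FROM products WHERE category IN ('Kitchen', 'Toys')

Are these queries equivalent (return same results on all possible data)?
Yes, equivalent

Both queries return: [('Lamp',), ('Monitor',)]

Reason: OR vs IN are equivalent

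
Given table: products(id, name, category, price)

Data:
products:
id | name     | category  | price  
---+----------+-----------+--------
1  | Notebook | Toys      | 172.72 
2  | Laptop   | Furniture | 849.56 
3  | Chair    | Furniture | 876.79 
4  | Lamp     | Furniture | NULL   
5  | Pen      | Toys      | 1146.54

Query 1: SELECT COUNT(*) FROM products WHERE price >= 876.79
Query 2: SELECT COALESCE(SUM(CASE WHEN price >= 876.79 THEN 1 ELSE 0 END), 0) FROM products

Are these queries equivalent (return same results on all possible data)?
Yes, equivalent

Both queries return: [(2,)]

Reason: COUNT with WHERE vs conditional SUM (COALESCE handles empty-table NULL)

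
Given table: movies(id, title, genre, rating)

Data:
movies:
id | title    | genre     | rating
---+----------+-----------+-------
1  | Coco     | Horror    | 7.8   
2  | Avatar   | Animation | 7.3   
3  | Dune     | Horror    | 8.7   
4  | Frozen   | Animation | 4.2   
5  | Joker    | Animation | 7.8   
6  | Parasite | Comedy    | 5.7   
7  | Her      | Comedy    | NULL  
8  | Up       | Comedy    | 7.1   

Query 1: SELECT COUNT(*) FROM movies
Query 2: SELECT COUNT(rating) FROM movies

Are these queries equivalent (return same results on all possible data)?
No, not equivalent

Query 1 returns: [(8,)]
Query 2 returns: [(7,)]

Reason: COUNT(*) includes NULLs, COUNT(column) excludes them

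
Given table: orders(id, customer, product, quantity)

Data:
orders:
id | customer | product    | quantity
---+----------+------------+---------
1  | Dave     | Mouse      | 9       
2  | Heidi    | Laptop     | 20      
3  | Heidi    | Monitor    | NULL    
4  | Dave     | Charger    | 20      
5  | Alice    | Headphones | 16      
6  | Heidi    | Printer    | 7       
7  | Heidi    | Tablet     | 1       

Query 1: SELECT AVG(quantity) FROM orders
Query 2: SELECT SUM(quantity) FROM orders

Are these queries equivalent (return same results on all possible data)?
No, not equivalent

Query 1 returns: [(12.166666666666666,)]
Query 2 returns: [(73,)]

Reason: AVG vs SUM give different aggregate values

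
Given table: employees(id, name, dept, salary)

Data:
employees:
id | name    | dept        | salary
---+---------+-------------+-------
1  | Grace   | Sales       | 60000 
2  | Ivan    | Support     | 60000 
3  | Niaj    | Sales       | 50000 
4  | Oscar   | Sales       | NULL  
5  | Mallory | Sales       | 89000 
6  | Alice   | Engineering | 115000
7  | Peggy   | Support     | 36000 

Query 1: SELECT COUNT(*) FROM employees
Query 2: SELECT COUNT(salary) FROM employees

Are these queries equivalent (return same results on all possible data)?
No, not equivalent

Query 1 returns: [(7,)]
Query 2 returns: [(6,)]

Reason: COUNT(*) includes NULLs, COUNT(column) excludes them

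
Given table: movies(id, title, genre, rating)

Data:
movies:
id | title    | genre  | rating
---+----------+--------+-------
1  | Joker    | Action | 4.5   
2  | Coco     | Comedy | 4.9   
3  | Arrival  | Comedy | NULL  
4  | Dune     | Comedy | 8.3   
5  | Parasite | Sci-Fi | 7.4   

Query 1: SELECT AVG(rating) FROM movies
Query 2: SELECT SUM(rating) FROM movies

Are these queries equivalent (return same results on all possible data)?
No, not equivalent

Query 1 returns: [(6.275,)]
Query 2 returns: [(25.1,)]

Reason: AVG vs SUM give different aggregate values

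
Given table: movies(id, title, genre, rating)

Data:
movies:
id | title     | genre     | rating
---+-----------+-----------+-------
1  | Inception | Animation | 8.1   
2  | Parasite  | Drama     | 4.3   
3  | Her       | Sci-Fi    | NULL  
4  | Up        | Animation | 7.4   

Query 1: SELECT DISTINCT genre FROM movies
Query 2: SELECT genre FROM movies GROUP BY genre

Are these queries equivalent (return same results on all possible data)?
Yes, equivalent

Both queries return: [('Animation',), ('Drama',), ('Sci-Fi',)]

Reason: Both get unique genres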